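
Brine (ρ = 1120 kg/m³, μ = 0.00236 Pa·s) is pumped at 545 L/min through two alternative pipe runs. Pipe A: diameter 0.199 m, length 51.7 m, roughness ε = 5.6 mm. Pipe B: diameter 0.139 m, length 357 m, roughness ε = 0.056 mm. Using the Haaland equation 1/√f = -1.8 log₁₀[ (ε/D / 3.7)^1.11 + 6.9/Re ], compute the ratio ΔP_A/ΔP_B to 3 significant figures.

Pipe A: V = Q/A = 0.009083/0.0311 = 0.292 m/s; Re = 2.758e+04; ε/D = 0.0281; Haaland → f = 0.05694; ΔP_A = f(L/D)(ρV²/2) = 706.6 Pa.
Pipe B: V = Q/A = 0.009083/0.01517 = 0.5986 m/s; Re = 3.949e+04; ε/D = 0.000403; Haaland → f = 0.02294; ΔP_B = f(L/D)(ρV²/2) = 1.182e+04 Pa.
ΔP_A/ΔP_B = 706.6/1.182e+04 = 0.0598.

ΔP_A/ΔP_B ≈ 0.0598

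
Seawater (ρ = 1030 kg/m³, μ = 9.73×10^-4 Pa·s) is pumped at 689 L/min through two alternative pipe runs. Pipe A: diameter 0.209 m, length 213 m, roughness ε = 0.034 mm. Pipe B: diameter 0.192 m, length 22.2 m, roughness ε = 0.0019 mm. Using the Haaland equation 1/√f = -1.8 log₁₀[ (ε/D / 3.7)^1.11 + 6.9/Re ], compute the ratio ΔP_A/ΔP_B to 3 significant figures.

Pipe A: V = Q/A = 0.01148/0.03431 = 0.3347 m/s; Re = 7.406e+04; ε/D = 0.000163; Haaland → f = 0.01961; ΔP_A = f(L/D)(ρV²/2) = 1153 Pa.
Pipe B: V = Q/A = 0.01148/0.02895 = 0.3966 m/s; Re = 8.061e+04; ε/D = 9.9e-06; Haaland → f = 0.01868; ΔP_B = f(L/D)(ρV²/2) = 175 Pa.
ΔP_A/ΔP_B = 1153/175 = 6.59.

ΔP_A/ΔP_B ≈ 6.59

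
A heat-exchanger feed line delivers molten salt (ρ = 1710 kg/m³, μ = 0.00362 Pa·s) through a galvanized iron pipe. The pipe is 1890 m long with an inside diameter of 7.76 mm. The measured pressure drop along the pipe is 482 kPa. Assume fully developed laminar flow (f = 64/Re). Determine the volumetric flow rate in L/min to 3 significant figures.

For laminar flow, f = 64/Re with Re = ρVD/μ, so Darcy-Weisbach reduces to ΔP = 32μLV/D². Solving for V: V = ΔP·D²/(32μL) = 4.82e+05·(0.00776)²/(32·0.00362·1890) = 0.1326 m/s.
Check: Re = ρVD/μ = 1710·0.1326·0.00776/0.00362 = 486 < 2300, so the laminar assumption holds.
Q = V·A = 0.1326·(π/4·0.00776²) = 6.27e-06 m³/s = 0.376 L/min.

Q ≈ 0.376 L/min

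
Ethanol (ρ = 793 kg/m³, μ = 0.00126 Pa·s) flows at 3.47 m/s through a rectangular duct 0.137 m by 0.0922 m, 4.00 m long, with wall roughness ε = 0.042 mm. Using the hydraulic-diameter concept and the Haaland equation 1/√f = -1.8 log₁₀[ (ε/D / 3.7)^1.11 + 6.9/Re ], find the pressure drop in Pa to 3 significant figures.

ΔP ≈ 3060 Pa

Hydraulic diameter D_h = 4A/P = 4·(0.137·0.0922)/(2·(0.137+0.0922)) = 0.05053/0.4584 = 0.1102 m.
Re = ρVD_h/μ = 793·3.47·0.1102/0.00126 = 2.407e+05.
ε/D_h = 4.2e-05/0.1102 = 0.000381; Haaland gives 1/√f = -1.8 log₁₀[3.75e-05+2.87e-05] = 7.523, so f = 0.01767.
ΔP = f(L/D_h)(ρV²/2) = 0.01767·4/0.1102·4774 = 3062 Pa.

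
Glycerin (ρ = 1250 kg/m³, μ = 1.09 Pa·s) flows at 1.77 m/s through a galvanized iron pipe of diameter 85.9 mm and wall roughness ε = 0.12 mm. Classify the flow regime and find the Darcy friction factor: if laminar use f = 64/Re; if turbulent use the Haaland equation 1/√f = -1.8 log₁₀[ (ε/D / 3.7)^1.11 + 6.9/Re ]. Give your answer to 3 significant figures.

Re = ρVD/μ = 1250·1.77·0.0859/1.09 = 174.4.
Re < 2300 → laminar, so f = 64/Re = 0.3671 (roughness is irrelevant in laminar flow).

f ≈ 0.367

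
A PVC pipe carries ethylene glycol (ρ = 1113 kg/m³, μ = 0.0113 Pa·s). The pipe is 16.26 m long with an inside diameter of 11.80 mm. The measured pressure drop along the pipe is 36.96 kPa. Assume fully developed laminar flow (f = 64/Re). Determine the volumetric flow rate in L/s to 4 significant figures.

For laminar flow, f = 64/Re with Re = ρVD/μ, so Darcy-Weisbach reduces to ΔP = 32μLV/D². Solving for V: V = ΔP·D²/(32μL) = 3.696e+04·(0.0118)²/(32·0.0113·16.26) = 0.8753 m/s.
Check: Re = ρVD/μ = 1113·0.8753·0.0118/0.0113 = 1017 < 2300, so the laminar assumption holds.
Q = V·A = 0.8753·(π/4·0.0118²) = 9.572e-05 m³/s = 0.09572 L/s.

Q ≈ 0.09572 L/s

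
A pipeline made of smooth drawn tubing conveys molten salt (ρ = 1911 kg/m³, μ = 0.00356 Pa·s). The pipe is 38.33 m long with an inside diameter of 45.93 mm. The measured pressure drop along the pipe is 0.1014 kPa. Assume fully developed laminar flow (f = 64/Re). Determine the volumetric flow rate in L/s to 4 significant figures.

Q ≈ 0.08117 L/s

For laminar flow, f = 64/Re with Re = ρVD/μ, so Darcy-Weisbach reduces to ΔP = 32μLV/D². Solving for V: V = ΔP·D²/(32μL) = 101.4·(0.04593)²/(32·0.00356·38.33) = 0.04899 m/s.
Check: Re = ρVD/μ = 1911·0.04899·0.04593/0.00356 = 1208 < 2300, so the laminar assumption holds.
Q = V·A = 0.04899·(π/4·0.04593²) = 8.117e-05 m³/s = 0.08117 L/s.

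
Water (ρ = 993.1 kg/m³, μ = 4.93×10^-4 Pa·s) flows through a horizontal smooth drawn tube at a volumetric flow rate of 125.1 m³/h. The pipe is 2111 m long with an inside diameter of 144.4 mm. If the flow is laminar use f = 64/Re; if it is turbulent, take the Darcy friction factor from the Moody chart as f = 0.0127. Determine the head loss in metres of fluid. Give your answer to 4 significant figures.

h_f ≈ 42.61 m

Q = 125.1 m³/h = 125.1/3600 = 0.03475 m³/s.
Cross-sectional area A = πD²/4 = π(0.1444)²/4 = 0.01638 m²; mean velocity V = Q/A = 0.03475/0.01638 = 2.122 m/s.
Reynolds number Re = ρVD/μ = 993.1 · 2.122 · 0.1444 / 0.000493 = 6.172e+05.
Re > 4000 → turbulent; use the Moody-chart value f = 0.0127.
Darcy-Weisbach: ΔP = f(L/D)(ρV²/2) = 0.0127·(2111/0.1444)·(993.1·2.122²/2) = 0.0127·1.462e+04·2236 = 4.151e+05 Pa.
Head loss h_f = ΔP/(ρg) = 4.151e+05/(993.1·9.81) = 42.61 m.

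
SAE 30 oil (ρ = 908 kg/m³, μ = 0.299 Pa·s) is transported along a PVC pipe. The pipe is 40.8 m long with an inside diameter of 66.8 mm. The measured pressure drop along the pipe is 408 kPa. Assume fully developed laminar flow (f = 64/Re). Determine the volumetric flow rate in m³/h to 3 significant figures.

For laminar flow, f = 64/Re with Re = ρVD/μ, so Darcy-Weisbach reduces to ΔP = 32μLV/D². Solving for V: V = ΔP·D²/(32μL) = 4.08e+05·(0.0668)²/(32·0.299·40.8) = 4.664 m/s.
Check: Re = ρVD/μ = 908·4.664·0.0668/0.299 = 946.1 < 2300, so the laminar assumption holds.
Q = V·A = 4.664·(π/4·0.0668²) = 0.01634 m³/s = 58.8 m³/h.

Q ≈ 58.8 m³/h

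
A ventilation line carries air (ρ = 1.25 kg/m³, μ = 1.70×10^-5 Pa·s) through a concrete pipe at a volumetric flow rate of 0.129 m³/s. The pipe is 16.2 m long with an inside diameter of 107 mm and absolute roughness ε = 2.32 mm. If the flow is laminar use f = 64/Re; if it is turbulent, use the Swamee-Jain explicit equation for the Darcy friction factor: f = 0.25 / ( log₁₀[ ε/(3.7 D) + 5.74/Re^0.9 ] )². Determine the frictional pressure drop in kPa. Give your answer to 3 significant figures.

Cross-sectional area A = πD²/4 = π(0.107)²/4 = 0.008992 m²; mean velocity V = Q/A = 0.129/0.008992 = 14.35 m/s.
Reynolds number Re = ρVD/μ = 1.25 · 14.35 · 0.107 / 1.7e-05 = 1.129e+05.
Re > 4000 → turbulent. Relative roughness ε/D = 0.00232/0.107 = 0.0217. Swamee-Jain: f = 0.25/(log₁₀[0.0217/3.7 + 5.74/1.129e+05^0.9])² = 0.25/(log₁₀[0.00586 + 0.000163])² = 0.25/(-2.22)² = 0.05072.
Darcy-Weisbach: ΔP = f(L/D)(ρV²/2) = 0.05072·(16.2/0.107)·(1.25·14.35²/2) = 0.05072·151.4·128.6 = 987.7 Pa.
ΔP = 987.7 Pa = 0.988 kPa.

ΔP ≈ 0.988 kPa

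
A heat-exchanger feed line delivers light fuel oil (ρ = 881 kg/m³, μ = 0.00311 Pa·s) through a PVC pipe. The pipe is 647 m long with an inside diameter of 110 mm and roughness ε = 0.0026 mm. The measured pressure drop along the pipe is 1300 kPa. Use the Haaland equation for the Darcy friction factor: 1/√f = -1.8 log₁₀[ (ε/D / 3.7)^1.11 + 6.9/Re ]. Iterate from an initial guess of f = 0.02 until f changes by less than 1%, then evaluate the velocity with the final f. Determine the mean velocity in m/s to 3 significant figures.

Rearranging Darcy-Weisbach: V = √(2·ΔP·D/(f·L·ρ)). With ε/D = 2.6e-06/0.11 = 2.36e-05, iterate starting from f = 0.02:
  f = 0.02 → V = √(2·1.3e+06·0.11/(0.02·647·881)) = 5.009 m/s; Re = ρVD/μ = 1.561e+05; f → 0.0164
  f = 0.0164 → V = 5.531 m/s; Re = 1.723e+05; f → 0.01609
  f = 0.01609 → V = 5.584 m/s; Re = 1.74e+05; f → 0.01606
Converged (Δf/f < 1%). With the final f = 0.01606: V = √(2·1.3e+06·0.11/(0.01606·647·881)) = 5.589 m/s.

V ≈ 5.59 m/s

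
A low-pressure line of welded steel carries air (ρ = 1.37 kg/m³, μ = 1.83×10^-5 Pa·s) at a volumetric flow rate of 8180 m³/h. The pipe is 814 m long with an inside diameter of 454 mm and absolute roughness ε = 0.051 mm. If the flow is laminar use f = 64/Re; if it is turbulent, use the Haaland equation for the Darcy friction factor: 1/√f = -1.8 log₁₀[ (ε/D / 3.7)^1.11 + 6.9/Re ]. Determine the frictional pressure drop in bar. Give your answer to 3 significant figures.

ΔP ≈ 0.0350 bar

Q = 8180 m³/h = 8180/3600 = 2.272 m³/s.
Cross-sectional area A = πD²/4 = π(0.454)²/4 = 0.1619 m²; mean velocity V = Q/A = 2.272/0.1619 = 14.04 m/s.
Reynolds number Re = ρVD/μ = 1.37 · 14.04 · 0.454 / 1.83e-05 = 4.771e+05.
Re > 4000 → turbulent. Relative roughness ε/D = 5.1e-05/0.454 = 0.000112. Haaland: 1/√f = -1.8 log₁₀[(0.000112/3.7)^1.11 + 6.9/4.771e+05] = -1.8 log₁₀[9.67e-06 + 1.45e-05] = 8.311, so f = 0.01448.
Darcy-Weisbach: ΔP = f(L/D)(ρV²/2) = 0.01448·(814/0.454)·(1.37·14.04²/2) = 0.01448·1793·135 = 3503 Pa.
ΔP = 3503 Pa = 0.0350 bar.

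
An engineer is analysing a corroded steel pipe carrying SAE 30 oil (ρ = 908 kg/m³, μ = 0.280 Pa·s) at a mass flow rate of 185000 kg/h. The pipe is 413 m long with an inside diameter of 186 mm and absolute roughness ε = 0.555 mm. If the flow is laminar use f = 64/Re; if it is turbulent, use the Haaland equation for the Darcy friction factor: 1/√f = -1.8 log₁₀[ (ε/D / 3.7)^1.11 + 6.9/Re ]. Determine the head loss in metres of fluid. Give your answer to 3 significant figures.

ṁ = 185000 kg/h = 185000/3600 = 51.39 kg/s.
A = πD²/4 = π(0.186)²/4 = 0.02717 m²; mean velocity V = ṁ/(ρA) = 51.39/(908 · 0.02717) = 2.083 m/s.
Reynolds number Re = ρVD/μ = 908 · 2.083 · 0.186 / 0.28 = 1256.
Re < 2300 → laminar flow, so f = 64/Re = 64/1256 = 0.05094 (the turbulent correlation is not needed).
Darcy-Weisbach: ΔP = f(L/D)(ρV²/2) = 0.05094·(413/0.186)·(908·2.083²/2) = 0.05094·2220·1970 = 2.228e+05 Pa.
Head loss h_f = ΔP/(ρg) = 2.228e+05/(908·9.81) = 25.0 m.

h_f ≈ 25.0 m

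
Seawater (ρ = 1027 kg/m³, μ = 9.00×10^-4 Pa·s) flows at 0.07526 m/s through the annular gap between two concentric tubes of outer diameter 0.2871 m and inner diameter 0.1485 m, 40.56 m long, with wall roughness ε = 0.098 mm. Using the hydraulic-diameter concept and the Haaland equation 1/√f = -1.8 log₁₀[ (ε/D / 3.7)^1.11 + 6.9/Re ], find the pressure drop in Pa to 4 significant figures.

Hydraulic diameter D_h = 4A/P = D_o - D_i = 0.2871 - 0.1485 = 0.1386 m.
Re = ρVD_h/μ = 1027·0.07526·0.1386/0.0009 = 1.19e+04.
ε/D_h = 9.8e-05/0.1386 = 0.000707; Haaland gives 1/√f = -1.8 log₁₀[7.45e-05+0.00058] = 5.732, so f = 0.03044.
ΔP = f(L/D_h)(ρV²/2) = 0.03044·40.56/0.1386·2.908 = 25.91 Pa.

ΔP ≈ 25.91 Pa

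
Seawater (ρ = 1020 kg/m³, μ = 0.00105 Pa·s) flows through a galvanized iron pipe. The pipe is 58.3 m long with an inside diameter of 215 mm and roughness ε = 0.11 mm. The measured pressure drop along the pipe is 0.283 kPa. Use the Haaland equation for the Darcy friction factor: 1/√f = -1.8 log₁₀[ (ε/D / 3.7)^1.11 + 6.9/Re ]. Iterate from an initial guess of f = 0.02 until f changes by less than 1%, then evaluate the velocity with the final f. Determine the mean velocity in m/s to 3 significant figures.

Rearranging Darcy-Weisbach: V = √(2·ΔP·D/(f·L·ρ)). With ε/D = 0.00011/0.215 = 0.000512, iterate starting from f = 0.02:
  f = 0.02 → V = √(2·283·0.215/(0.02·58.3·1020)) = 0.3199 m/s; Re = ρVD/μ = 6.681e+04; f → 0.02128
  f = 0.02128 → V = 0.3101 m/s; Re = 6.477e+04; f → 0.02138
Converged (Δf/f < 1%). With the final f = 0.02138: V = √(2·283·0.215/(0.02138·58.3·1020)) = 0.3094 m/s.

V ≈ 0.309 m/s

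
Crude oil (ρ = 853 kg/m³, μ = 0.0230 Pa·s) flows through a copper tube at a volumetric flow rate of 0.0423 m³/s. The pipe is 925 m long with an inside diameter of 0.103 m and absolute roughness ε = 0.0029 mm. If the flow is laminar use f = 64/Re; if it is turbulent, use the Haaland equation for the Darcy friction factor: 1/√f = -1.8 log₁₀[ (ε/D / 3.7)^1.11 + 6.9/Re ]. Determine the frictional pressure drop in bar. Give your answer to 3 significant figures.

ΔP ≈ 25.7 bar

Cross-sectional area A = πD²/4 = π(0.103)²/4 = 0.008332 m²; mean velocity V = Q/A = 0.0423/0.008332 = 5.077 m/s.
Reynolds number Re = ρVD/μ = 853 · 5.077 · 0.103 / 0.023 = 1.939e+04.
Re > 4000 → turbulent. Relative roughness ε/D = 2.9e-06/0.103 = 2.82e-05. Haaland: 1/√f = -1.8 log₁₀[(2.82e-05/3.7)^1.11 + 6.9/1.939e+04] = -1.8 log₁₀[2.08e-06 + 0.000356] = 6.203, so f = 0.02599.
Darcy-Weisbach: ΔP = f(L/D)(ρV²/2) = 0.02599·(925/0.103)·(853·5.077²/2) = 0.02599·8981·1.099e+04 = 2.565e+06 Pa.
ΔP = 2.565e+06 Pa = 25.7 bar.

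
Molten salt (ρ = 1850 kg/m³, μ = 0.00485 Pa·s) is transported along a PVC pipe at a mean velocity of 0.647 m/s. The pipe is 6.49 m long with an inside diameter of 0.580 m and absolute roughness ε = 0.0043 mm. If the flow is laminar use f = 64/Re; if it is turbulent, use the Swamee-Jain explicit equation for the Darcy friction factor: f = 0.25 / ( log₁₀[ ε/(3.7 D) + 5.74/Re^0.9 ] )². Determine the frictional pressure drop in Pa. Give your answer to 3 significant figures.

ΔP ≈ 72.1 Pa

Reynolds number Re = ρVD/μ = 1850 · 0.647 · 0.58 / 0.00485 = 1.431e+05.
Re > 4000 → turbulent. Relative roughness ε/D = 4.3e-06/0.58 = 7.41e-06. Swamee-Jain: f = 0.25/(log₁₀[7.41e-06/3.7 + 5.74/1.431e+05^0.9])² = 0.25/(log₁₀[2e-06 + 0.000131])² = 0.25/(-3.875)² = 0.01665.
Darcy-Weisbach: ΔP = f(L/D)(ρV²/2) = 0.01665·(6.49/0.58)·(1850·0.647²/2) = 0.01665·11.19·387.2 = 72.15 Pa.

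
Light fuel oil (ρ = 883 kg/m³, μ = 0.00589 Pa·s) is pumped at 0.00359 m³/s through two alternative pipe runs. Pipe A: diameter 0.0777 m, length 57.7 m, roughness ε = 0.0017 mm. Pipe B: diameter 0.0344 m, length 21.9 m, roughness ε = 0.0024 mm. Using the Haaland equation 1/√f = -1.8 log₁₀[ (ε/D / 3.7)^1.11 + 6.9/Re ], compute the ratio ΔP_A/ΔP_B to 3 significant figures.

ΔP_A/ΔP_B ≈ 0.0554

Pipe A: V = Q/A = 0.00359/0.004742 = 0.7571 m/s; Re = 8819; ε/D = 2.19e-05; Haaland → f = 0.032; ΔP_A = f(L/D)(ρV²/2) = 6014 Pa.
Pipe B: V = Q/A = 0.00359/0.0009294 = 3.863 m/s; Re = 1.992e+04; ε/D = 6.98e-05; Haaland → f = 0.02588; ΔP_B = f(L/D)(ρV²/2) = 1.085e+05 Pa.
ΔP_A/ΔP_B = 6014/1.085e+05 = 0.0554.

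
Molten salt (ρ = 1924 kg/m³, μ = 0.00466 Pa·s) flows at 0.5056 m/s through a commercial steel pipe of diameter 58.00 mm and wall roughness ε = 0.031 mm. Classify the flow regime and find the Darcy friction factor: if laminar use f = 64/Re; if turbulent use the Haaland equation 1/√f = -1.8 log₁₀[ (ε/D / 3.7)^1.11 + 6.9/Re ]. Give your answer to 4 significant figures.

f ≈ 0.03006

Re = ρVD/μ = 1924·0.5056·0.058/0.00466 = 1.211e+04.
Re > 4000 → turbulent. ε/D = 3.1e-05/0.058 = 0.000534; Haaland: 1/√f = -1.8 log₁₀[5.46e-05 + 0.00057] = 5.768, so f = 0.03006.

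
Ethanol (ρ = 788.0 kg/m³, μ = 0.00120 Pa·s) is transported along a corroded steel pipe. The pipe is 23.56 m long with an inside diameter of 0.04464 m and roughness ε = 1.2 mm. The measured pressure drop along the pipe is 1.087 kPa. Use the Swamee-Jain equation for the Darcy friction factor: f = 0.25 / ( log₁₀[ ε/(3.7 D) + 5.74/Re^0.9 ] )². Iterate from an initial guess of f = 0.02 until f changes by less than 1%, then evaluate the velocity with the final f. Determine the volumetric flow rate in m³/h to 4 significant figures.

Rearranging Darcy-Weisbach: V = √(2·ΔP·D/(f·L·ρ)). With ε/D = 0.0012/0.04464 = 0.0269, iterate starting from f = 0.02:
  f = 0.02 → V = √(2·1087·0.04464/(0.02·23.56·788)) = 0.5112 m/s; Re = ρVD/μ = 1.499e+04; f → 0.05764
  f = 0.05764 → V = 0.3012 m/s; Re = 8828; f → 0.05939
  f = 0.05939 → V = 0.2967 m/s; Re = 8697; f → 0.05945
Converged (Δf/f < 1%). With the final f = 0.05945: V = √(2·1087·0.04464/(0.05945·23.56·788)) = 0.2965 m/s.
Q = V·A = 0.2965·(π/4·0.04464²) = 0.0004641 m³/s = 1.671 m³/h.

Q ≈ 1.671 m³/h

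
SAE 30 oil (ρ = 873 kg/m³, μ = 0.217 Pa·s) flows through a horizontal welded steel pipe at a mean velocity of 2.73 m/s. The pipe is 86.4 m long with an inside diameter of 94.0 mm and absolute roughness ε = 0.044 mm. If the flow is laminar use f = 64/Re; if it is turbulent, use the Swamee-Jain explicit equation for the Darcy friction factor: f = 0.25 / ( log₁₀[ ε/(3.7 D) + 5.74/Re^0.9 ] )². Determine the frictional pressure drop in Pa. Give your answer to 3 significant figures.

ΔP ≈ 185000 Pa

Reynolds number Re = ρVD/μ = 873 · 2.73 · 0.094 / 0.217 = 1032.
Re < 2300 → laminar flow, so f = 64/Re = 64/1032 = 0.06199 (the turbulent correlation is not needed).
Darcy-Weisbach: ΔP = f(L/D)(ρV²/2) = 0.06199·(86.4/0.094)·(873·2.73²/2) = 0.06199·919.1·3253 = 1.854e+05 Pa.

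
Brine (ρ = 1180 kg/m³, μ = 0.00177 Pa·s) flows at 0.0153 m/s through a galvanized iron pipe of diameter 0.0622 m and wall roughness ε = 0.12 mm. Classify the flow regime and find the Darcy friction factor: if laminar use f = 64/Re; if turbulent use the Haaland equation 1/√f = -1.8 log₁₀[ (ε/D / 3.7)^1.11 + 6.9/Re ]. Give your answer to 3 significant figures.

f ≈ 0.101

Re = ρVD/μ = 1180·0.0153·0.0622/0.00177 = 634.4.
Re < 2300 → laminar, so f = 64/Re = 0.1009 (roughness is irrelevant in laminar flow).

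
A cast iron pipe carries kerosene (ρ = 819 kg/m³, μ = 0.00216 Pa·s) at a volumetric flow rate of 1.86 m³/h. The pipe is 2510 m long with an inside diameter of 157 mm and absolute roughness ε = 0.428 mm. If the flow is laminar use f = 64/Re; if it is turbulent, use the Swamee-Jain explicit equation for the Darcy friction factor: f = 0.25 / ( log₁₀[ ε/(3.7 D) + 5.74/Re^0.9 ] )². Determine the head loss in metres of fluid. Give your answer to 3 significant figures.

Q = 1.86 m³/h = 1.86/3600 = 0.0005167 m³/s.
Cross-sectional area A = πD²/4 = π(0.157)²/4 = 0.01936 m²; mean velocity V = Q/A = 0.0005167/0.01936 = 0.02669 m/s.
Reynolds number Re = ρVD/μ = 819 · 0.02669 · 0.157 / 0.00216 = 1589.
Re < 2300 → laminar flow, so f = 64/Re = 64/1589 = 0.04028 (the turbulent correlation is not needed).
Darcy-Weisbach: ΔP = f(L/D)(ρV²/2) = 0.04028·(2510/0.157)·(819·0.02669²/2) = 0.04028·1.599e+04·0.2917 = 187.8 Pa.
Head loss h_f = ΔP/(ρg) = 187.8/(819·9.81) = 0.0234 m.

h_f ≈ 0.0234 m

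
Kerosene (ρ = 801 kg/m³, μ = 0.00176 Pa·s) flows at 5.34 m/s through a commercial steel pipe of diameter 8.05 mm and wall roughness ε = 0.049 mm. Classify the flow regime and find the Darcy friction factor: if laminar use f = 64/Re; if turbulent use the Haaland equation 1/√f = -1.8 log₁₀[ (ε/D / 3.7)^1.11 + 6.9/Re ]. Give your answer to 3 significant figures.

Re = ρVD/μ = 801·5.34·0.00805/0.00176 = 1.956e+04.
Re > 4000 → turbulent. ε/D = 4.9e-05/0.00805 = 0.00609; Haaland: 1/√f = -1.8 log₁₀[0.000813 + 0.000353] = 5.28, so f = 0.03587.

f ≈ 0.0359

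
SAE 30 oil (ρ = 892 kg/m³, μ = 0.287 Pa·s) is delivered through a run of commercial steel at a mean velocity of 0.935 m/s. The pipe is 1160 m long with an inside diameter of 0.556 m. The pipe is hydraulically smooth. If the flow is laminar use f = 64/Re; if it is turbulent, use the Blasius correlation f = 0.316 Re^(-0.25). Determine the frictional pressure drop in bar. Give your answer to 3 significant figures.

ΔP ≈ 0.322 bar

Reynolds number Re = ρVD/μ = 892 · 0.935 · 0.556 / 0.287 = 1616.
Re < 2300 → laminar flow, so f = 64/Re = 64/1616 = 0.03961 (the turbulent correlation is not needed).
Darcy-Weisbach: ΔP = f(L/D)(ρV²/2) = 0.03961·(1160/0.556)·(892·0.935²/2) = 0.03961·2086·389.9 = 3.222e+04 Pa.
ΔP = 3.222e+04 Pa = 0.322 bar.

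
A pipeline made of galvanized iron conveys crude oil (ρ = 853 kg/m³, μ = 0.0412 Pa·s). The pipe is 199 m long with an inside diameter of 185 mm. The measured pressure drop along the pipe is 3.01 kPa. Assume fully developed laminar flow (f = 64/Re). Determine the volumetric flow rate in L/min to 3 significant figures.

Q ≈ 633 L/min

For laminar flow, f = 64/Re with Re = ρVD/μ, so Darcy-Weisbach reduces to ΔP = 32μLV/D². Solving for V: V = ΔP·D²/(32μL) = 3010·(0.185)²/(32·0.0412·199) = 0.3927 m/s.
Check: Re = ρVD/μ = 853·0.3927·0.185/0.0412 = 1504 < 2300, so the laminar assumption holds.
Q = V·A = 0.3927·(π/4·0.185²) = 0.01055 m³/s = 633 L/min.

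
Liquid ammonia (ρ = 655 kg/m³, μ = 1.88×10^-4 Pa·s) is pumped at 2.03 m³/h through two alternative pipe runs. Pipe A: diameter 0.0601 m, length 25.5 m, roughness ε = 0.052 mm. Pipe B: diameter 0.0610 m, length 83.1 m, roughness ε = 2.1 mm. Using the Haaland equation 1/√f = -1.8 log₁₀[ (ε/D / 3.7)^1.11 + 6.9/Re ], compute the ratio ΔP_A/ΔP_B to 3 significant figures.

Pipe A: V = Q/A = 0.0005639/0.002837 = 0.1988 m/s; Re = 4.162e+04; ε/D = 0.000865; Haaland → f = 0.02399; ΔP_A = f(L/D)(ρV²/2) = 131.7 Pa.
Pipe B: V = Q/A = 0.0005639/0.002922 = 0.1929 m/s; Re = 4.101e+04; ε/D = 0.0344; Haaland → f = 0.06141; ΔP_B = f(L/D)(ρV²/2) = 1020 Pa.
ΔP_A/ΔP_B = 131.7/1020 = 0.129.

ΔP_A/ΔP_B ≈ 0.129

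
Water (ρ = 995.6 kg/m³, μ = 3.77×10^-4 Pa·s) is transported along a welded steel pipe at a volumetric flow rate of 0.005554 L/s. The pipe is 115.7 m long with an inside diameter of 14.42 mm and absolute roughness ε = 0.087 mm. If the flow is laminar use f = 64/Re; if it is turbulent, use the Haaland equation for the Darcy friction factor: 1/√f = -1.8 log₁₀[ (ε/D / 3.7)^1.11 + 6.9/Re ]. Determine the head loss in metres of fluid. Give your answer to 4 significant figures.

Q = 0.005554 L/s = 0.005554/1000 = 5.554e-06 m³/s.
Cross-sectional area A = πD²/4 = π(0.01442)²/4 = 0.0001633 m²; mean velocity V = Q/A = 5.554e-06/0.0001633 = 0.03401 m/s.
Reynolds number Re = ρVD/μ = 995.6 · 0.03401 · 0.01442 / 0.000377 = 1295.
Re < 2300 → laminar flow, so f = 64/Re = 64/1295 = 0.04942 (the turbulent correlation is not needed).
Darcy-Weisbach: ΔP = f(L/D)(ρV²/2) = 0.04942·(115.7/0.01442)·(995.6·0.03401²/2) = 0.04942·8024·0.5757 = 228.3 Pa.
Head loss h_f = ΔP/(ρg) = 228.3/(995.6·9.81) = 0.02337 m.

h_f ≈ 0.02337 m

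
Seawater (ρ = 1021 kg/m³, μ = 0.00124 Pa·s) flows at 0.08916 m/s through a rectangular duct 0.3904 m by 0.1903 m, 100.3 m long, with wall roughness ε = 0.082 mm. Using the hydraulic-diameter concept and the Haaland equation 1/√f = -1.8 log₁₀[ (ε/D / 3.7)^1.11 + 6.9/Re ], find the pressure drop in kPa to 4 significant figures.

Hydraulic diameter D_h = 4A/P = 4·(0.3904·0.1903)/(2·(0.3904+0.1903)) = 0.2972/1.161 = 0.2559 m.
Re = ρVD_h/μ = 1021·0.08916·0.2559/0.00124 = 1.878e+04.
ε/D_h = 8.2e-05/0.2559 = 0.00032; Haaland gives 1/√f = -1.8 log₁₀[3.1e-05+0.000367] = 6.12, so f = 0.0267.
ΔP = f(L/D_h)(ρV²/2) = 0.0267·100.3/0.2559·4.058 = 42.48 Pa.
ΔP = 0.04248 kPa.

ΔP ≈ 0.04248 kPa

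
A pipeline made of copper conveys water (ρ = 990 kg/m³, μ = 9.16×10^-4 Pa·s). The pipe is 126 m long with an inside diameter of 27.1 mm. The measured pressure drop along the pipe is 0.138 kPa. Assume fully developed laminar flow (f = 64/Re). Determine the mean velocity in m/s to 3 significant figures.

V ≈ 0.0274 m/s

For laminar flow, f = 64/Re with Re = ρVD/μ, so Darcy-Weisbach reduces to ΔP = 32μLV/D². Solving for V: V = ΔP·D²/(32μL) = 138·(0.0271)²/(32·0.000916·126) = 0.02744 m/s.
Check: Re = ρVD/μ = 990·0.02744·0.0271/0.000916 = 803.7 < 2300, so the laminar assumption holds.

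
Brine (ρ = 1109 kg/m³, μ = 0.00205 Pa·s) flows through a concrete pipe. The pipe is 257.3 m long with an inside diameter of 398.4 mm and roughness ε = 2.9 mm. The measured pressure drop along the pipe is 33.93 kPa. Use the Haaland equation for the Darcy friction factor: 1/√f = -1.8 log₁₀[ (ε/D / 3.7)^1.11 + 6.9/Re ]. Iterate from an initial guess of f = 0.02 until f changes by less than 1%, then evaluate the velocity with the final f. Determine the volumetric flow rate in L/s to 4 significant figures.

Rearranging Darcy-Weisbach: V = √(2·ΔP·D/(f·L·ρ)). With ε/D = 0.0029/0.3984 = 0.00728, iterate starting from f = 0.02:
  f = 0.02 → V = √(2·3.393e+04·0.3984/(0.02·257.3·1109)) = 2.177 m/s; Re = ρVD/μ = 4.691e+05; f → 0.03435
  f = 0.03435 → V = 1.661 m/s; Re = 3.579e+05; f → 0.0344
Converged (Δf/f < 1%). With the final f = 0.0344: V = √(2·3.393e+04·0.3984/(0.0344·257.3·1109)) = 1.66 m/s.
Q = V·A = 1.66·(π/4·0.3984²) = 0.2069 m³/s = 206.9 L/s.

Q ≈ 206.9 L/s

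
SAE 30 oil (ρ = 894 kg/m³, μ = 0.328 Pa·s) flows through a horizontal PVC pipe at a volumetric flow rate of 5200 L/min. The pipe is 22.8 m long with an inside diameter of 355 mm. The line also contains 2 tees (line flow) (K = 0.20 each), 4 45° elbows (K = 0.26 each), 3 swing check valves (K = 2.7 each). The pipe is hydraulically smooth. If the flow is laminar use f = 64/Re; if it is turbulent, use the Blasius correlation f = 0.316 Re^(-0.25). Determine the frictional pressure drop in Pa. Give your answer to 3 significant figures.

ΔP ≈ 4930 Pa

Q = 5200 L/min = 5200/60000 = 0.08667 m³/s.
Cross-sectional area A = πD²/4 = π(0.355)²/4 = 0.09898 m²; mean velocity V = Q/A = 0.08667/0.09898 = 0.8756 m/s.
Reynolds number Re = ρVD/μ = 894 · 0.8756 · 0.355 / 0.328 = 847.2.
Re < 2300 → laminar flow, so f = 64/Re = 64/847.2 = 0.07554 (the turbulent correlation is not needed).
Total minor-loss coefficient ΣK = 2·0.2 + 4·0.26 + 3·2.7 = 9.54.
ΔP = [f·L/D + ΣK]·(ρV²/2) = [0.07554·22.8/0.355 + 9.54]·(894·0.8756²/2) = [4.852 + 9.54]·342.7 = 4932 Pa.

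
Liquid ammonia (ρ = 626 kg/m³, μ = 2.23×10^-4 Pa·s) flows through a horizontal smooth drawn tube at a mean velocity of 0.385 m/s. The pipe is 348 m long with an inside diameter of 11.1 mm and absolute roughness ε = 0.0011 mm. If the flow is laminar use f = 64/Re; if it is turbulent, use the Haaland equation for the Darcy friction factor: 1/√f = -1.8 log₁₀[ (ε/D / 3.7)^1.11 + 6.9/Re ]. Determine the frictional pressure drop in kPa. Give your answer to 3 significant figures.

ΔP ≈ 42.9 kPa

Reynolds number Re = ρVD/μ = 626 · 0.385 · 0.0111 / 0.000223 = 1.2e+04.
Re > 4000 → turbulent. Relative roughness ε/D = 1.1e-06/0.0111 = 9.91e-05. Haaland: 1/√f = -1.8 log₁₀[(9.91e-05/3.7)^1.11 + 6.9/1.2e+04] = -1.8 log₁₀[8.41e-06 + 0.000575] = 5.821, so f = 0.02951.
Darcy-Weisbach: ΔP = f(L/D)(ρV²/2) = 0.02951·(348/0.0111)·(626·0.385²/2) = 0.02951·3.135e+04·46.39 = 4.293e+04 Pa.
ΔP = 4.293e+04 Pa = 42.9 kPa.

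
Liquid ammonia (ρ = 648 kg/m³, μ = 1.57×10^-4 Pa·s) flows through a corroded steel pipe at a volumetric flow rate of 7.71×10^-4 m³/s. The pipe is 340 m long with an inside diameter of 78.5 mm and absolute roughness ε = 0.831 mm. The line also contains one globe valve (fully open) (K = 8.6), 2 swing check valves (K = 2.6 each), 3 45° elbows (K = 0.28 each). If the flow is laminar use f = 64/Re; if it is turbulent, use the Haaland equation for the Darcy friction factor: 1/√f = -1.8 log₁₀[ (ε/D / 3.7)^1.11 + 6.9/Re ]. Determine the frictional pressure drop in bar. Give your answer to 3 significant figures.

Cross-sectional area A = πD²/4 = π(0.0785)²/4 = 0.00484 m²; mean velocity V = Q/A = 0.000771/0.00484 = 0.1593 m/s.
Reynolds number Re = ρVD/μ = 648 · 0.1593 · 0.0785 / 0.000157 = 5.161e+04.
Re > 4000 → turbulent. Relative roughness ε/D = 0.000831/0.0785 = 0.0106. Haaland: 1/√f = -1.8 log₁₀[(0.0106/3.7)^1.11 + 6.9/5.161e+04] = -1.8 log₁₀[0.0015 + 0.000134] = 5.015, so f = 0.03976.
Total minor-loss coefficient ΣK = 1·8.6 + 2·2.6 + 3·0.28 = 14.6.
ΔP = [f·L/D + ΣK]·(ρV²/2) = [0.03976·340/0.0785 + 14.6]·(648·0.1593²/2) = [172.2 + 14.6]·8.222 = 1536 Pa.
ΔP = 1536 Pa = 0.0154 bar.

ΔP ≈ 0.0154 bar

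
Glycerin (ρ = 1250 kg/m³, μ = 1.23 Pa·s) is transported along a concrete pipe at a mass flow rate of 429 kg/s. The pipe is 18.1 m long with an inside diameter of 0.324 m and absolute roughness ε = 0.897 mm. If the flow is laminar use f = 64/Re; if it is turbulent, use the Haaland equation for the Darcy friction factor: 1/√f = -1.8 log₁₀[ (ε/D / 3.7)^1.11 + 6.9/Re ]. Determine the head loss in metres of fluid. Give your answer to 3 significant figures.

h_f ≈ 2.30 m

A = πD²/4 = π(0.324)²/4 = 0.08245 m²; mean velocity V = ṁ/(ρA) = 429/(1250 · 0.08245) = 4.163 m/s.
Reynolds number Re = ρVD/μ = 1250 · 4.163 · 0.324 / 1.23 = 1371.
Re < 2300 → laminar flow, so f = 64/Re = 64/1371 = 0.04669 (the turbulent correlation is not needed).
Darcy-Weisbach: ΔP = f(L/D)(ρV²/2) = 0.04669·(18.1/0.324)·(1250·4.163²/2) = 0.04669·55.86·1.083e+04 = 2.825e+04 Pa.
Head loss h_f = ΔP/(ρg) = 2.825e+04/(1250·9.81) = 2.30 m.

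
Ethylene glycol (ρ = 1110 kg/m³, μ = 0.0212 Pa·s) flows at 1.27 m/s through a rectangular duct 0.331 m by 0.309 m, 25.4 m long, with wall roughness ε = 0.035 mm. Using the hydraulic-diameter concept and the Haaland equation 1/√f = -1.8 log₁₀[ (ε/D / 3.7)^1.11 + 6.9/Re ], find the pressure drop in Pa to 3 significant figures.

ΔP ≈ 1820 Pa

Hydraulic diameter D_h = 4A/P = 4·(0.331·0.309)/(2·(0.331+0.309)) = 0.4091/1.28 = 0.3196 m.
Re = ρVD_h/μ = 1110·1.27·0.3196/0.0212 = 2.125e+04.
ε/D_h = 3.5e-05/0.3196 = 0.00011; Haaland gives 1/√f = -1.8 log₁₀[9.4e-06+0.000325] = 6.257, so f = 0.02554.
ΔP = f(L/D_h)(ρV²/2) = 0.02554·25.4/0.3196·895.2 = 1817 Pa.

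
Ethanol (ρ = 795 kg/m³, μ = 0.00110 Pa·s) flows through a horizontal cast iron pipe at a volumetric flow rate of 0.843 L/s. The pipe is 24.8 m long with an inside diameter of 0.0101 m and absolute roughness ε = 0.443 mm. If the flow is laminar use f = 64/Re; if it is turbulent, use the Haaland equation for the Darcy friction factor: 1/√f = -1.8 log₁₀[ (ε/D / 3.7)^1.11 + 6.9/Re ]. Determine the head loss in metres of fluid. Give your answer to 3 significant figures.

h_f ≈ 940 m

Q = 0.843 L/s = 0.843/1000 = 0.000843 m³/s.
Cross-sectional area A = πD²/4 = π(0.0101)²/4 = 8.012e-05 m²; mean velocity V = Q/A = 0.000843/8.012e-05 = 10.52 m/s.
Reynolds number Re = ρVD/μ = 795 · 10.52 · 0.0101 / 0.0011 = 7.681e+04.
Re > 4000 → turbulent. Relative roughness ε/D = 0.000443/0.0101 = 0.0439. Haaland: 1/√f = -1.8 log₁₀[(0.0439/3.7)^1.11 + 6.9/7.681e+04] = -1.8 log₁₀[0.00728 + 8.98e-05] = 3.839, so f = 0.06786.
Darcy-Weisbach: ΔP = f(L/D)(ρV²/2) = 0.06786·(24.8/0.0101)·(795·10.52²/2) = 0.06786·2455·4.401e+04 = 7.333e+06 Pa.
Head loss h_f = ΔP/(ρg) = 7.333e+06/(795·9.81) = 940 m.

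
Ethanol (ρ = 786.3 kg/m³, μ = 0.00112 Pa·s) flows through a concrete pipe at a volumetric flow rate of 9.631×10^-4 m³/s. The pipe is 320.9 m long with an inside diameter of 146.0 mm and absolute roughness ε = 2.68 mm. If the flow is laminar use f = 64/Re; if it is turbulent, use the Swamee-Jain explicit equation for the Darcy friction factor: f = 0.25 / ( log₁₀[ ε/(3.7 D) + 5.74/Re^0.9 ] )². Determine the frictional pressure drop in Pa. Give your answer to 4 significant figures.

Cross-sectional area A = πD²/4 = π(0.146)²/4 = 0.01674 m²; mean velocity V = Q/A = 0.0009631/0.01674 = 0.05753 m/s.
Reynolds number Re = ρVD/μ = 786.3 · 0.05753 · 0.146 / 0.00112 = 5897.
Re > 4000 → turbulent. Relative roughness ε/D = 0.00268/0.146 = 0.0184. Swamee-Jain: f = 0.25/(log₁₀[0.0184/3.7 + 5.74/5897^0.9])² = 0.25/(log₁₀[0.00496 + 0.00232])² = 0.25/(-2.138)² = 0.0547.
Darcy-Weisbach: ΔP = f(L/D)(ρV²/2) = 0.0547·(320.9/0.146)·(786.3·0.05753²/2) = 0.0547·2198·1.301 = 156.4 Pa.

ΔP ≈ 156.4 Pa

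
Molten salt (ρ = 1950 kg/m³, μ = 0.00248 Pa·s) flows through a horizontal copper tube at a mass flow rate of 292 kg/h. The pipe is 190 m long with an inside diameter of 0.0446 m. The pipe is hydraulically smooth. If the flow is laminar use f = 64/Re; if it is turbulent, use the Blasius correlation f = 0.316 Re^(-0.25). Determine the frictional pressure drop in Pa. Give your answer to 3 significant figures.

ṁ = 292 kg/h = 292/3600 = 0.08111 kg/s.
A = πD²/4 = π(0.0446)²/4 = 0.001562 m²; mean velocity V = ṁ/(ρA) = 0.08111/(1950 · 0.001562) = 0.02662 m/s.
Reynolds number Re = ρVD/μ = 1950 · 0.02662 · 0.0446 / 0.00248 = 933.7.
Re < 2300 → laminar flow, so f = 64/Re = 64/933.7 = 0.06855 (the turbulent correlation is not needed).
Darcy-Weisbach: ΔP = f(L/D)(ρV²/2) = 0.06855·(190/0.0446)·(1950·0.02662²/2) = 0.06855·4260·0.6912 = 201.8 Pa.

ΔP ≈ 202 Pa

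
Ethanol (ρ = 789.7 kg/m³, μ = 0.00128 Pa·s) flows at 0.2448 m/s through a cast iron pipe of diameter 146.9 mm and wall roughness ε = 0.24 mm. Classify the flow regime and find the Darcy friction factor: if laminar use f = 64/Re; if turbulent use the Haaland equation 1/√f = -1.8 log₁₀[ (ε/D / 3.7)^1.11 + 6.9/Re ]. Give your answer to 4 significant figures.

Re = ρVD/μ = 789.7·0.2448·0.1469/0.00128 = 2.219e+04.
Re > 4000 → turbulent. ε/D = 0.00024/0.1469 = 0.00163; Haaland: 1/√f = -1.8 log₁₀[0.000189 + 0.000311] = 5.942, so f = 0.02832.

f ≈ 0.02832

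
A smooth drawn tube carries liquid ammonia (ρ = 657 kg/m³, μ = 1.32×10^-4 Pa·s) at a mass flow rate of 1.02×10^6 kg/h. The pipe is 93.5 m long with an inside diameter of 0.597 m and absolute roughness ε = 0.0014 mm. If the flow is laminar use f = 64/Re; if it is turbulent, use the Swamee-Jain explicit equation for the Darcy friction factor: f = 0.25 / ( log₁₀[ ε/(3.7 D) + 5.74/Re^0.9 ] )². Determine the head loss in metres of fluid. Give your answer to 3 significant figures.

ṁ = 1.02×10^6 kg/h = 1.02×10^6/3600 = 283.3 kg/s.
A = πD²/4 = π(0.597)²/4 = 0.2799 m²; mean velocity V = ṁ/(ρA) = 283.3/(657 · 0.2799) = 1.541 m/s.
Reynolds number Re = ρVD/μ = 657 · 1.541 · 0.597 / 0.000132 = 4.578e+06.
Re > 4000 → turbulent. Relative roughness ε/D = 1.4e-06/0.597 = 2.35e-06. Swamee-Jain: f = 0.25/(log₁₀[2.35e-06/3.7 + 5.74/4.578e+06^0.9])² = 0.25/(log₁₀[6.34e-07 + 5.81e-06])² = 0.25/(-5.191)² = 0.009279.
Darcy-Weisbach: ΔP = f(L/D)(ρV²/2) = 0.009279·(93.5/0.597)·(657·1.541²/2) = 0.009279·156.6·779.7 = 1133 Pa.
Head loss h_f = ΔP/(ρg) = 1133/(657·9.81) = 0.176 m.

h_f ≈ 0.176 m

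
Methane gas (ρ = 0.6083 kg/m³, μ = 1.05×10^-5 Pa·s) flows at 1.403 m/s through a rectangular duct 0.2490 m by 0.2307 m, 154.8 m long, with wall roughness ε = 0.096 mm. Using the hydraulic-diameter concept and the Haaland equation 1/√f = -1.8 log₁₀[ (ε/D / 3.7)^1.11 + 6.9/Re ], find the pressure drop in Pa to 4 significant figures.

Hydraulic diameter D_h = 4A/P = 4·(0.249·0.2307)/(2·(0.249+0.2307)) = 0.2298/0.9594 = 0.2395 m.
Re = ρVD_h/μ = 0.6083·1.403·0.2395/1.05e-05 = 1.947e+04.
ε/D_h = 9.6e-05/0.2395 = 0.000401; Haaland gives 1/√f = -1.8 log₁₀[3.97e-05+0.000354] = 6.128, so f = 0.02663.
ΔP = f(L/D_h)(ρV²/2) = 0.02663·154.8/0.2395·0.5987 = 10.31 Pa.

ΔP ≈ 10.31 Pa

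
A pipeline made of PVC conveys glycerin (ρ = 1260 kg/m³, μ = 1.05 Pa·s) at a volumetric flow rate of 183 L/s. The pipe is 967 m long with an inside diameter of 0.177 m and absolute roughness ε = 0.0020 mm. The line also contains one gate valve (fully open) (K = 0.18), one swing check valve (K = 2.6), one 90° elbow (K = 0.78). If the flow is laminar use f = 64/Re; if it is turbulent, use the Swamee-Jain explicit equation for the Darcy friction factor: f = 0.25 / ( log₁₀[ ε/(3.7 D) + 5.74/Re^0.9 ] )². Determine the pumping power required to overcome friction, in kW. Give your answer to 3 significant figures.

P ≈ 1430 kW

Q = 183 L/s = 183/1000 = 0.183 m³/s.
Cross-sectional area A = πD²/4 = π(0.177)²/4 = 0.02461 m²; mean velocity V = Q/A = 0.183/0.02461 = 7.437 m/s.
Reynolds number Re = ρVD/μ = 1260 · 7.437 · 0.177 / 1.05 = 1580.
Re < 2300 → laminar flow, so f = 64/Re = 64/1580 = 0.04051 (the turbulent correlation is not needed).
Total minor-loss coefficient ΣK = 1·0.18 + 1·2.6 + 1·0.78 = 3.56.
ΔP = [f·L/D + ΣK]·(ρV²/2) = [0.04051·967/0.177 + 3.56]·(1260·7.437²/2) = [221.3 + 3.56]·3.485e+04 = 7.837e+06 Pa.
Pumping power P = QΔP = 0.183·7.837e+06 = 1434000 W = 1430 kW.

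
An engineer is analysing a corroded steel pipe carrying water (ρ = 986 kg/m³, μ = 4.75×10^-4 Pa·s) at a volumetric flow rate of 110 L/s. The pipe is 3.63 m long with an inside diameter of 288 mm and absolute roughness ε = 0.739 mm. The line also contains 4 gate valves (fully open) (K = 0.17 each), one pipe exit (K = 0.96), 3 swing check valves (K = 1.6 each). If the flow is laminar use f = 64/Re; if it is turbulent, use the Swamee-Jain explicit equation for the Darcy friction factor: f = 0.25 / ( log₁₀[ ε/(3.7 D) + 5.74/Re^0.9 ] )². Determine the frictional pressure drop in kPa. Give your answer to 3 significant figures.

Q = 110 L/s = 110/1000 = 0.11 m³/s.
Cross-sectional area A = πD²/4 = π(0.288)²/4 = 0.06514 m²; mean velocity V = Q/A = 0.11/0.06514 = 1.689 m/s.
Reynolds number Re = ρVD/μ = 986 · 1.689 · 0.288 / 0.000475 = 1.009e+06.
Re > 4000 → turbulent. Relative roughness ε/D = 0.000739/0.288 = 0.00257. Swamee-Jain: f = 0.25/(log₁₀[0.00257/3.7 + 5.74/1.009e+06^0.9])² = 0.25/(log₁₀[0.000694 + 2.27e-05])² = 0.25/(-3.145)² = 0.02528.
Total minor-loss coefficient ΣK = 4·0.17 + 1·0.96 + 3·1.6 = 6.44.
ΔP = [f·L/D + ΣK]·(ρV²/2) = [0.02528·3.63/0.288 + 6.44]·(986·1.689²/2) = [0.3186 + 6.44]·1406 = 9500 Pa.
ΔP = 9500 Pa = 9.50 kPa.

ΔP ≈ 9.50 kPa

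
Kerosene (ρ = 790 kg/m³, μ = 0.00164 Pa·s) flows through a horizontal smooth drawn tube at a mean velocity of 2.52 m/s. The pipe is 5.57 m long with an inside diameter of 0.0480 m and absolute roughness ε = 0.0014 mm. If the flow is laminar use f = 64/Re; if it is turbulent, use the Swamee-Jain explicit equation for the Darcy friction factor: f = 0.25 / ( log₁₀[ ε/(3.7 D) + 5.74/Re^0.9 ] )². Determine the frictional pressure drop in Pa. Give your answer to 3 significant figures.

ΔP ≈ 5880 Pa

Reynolds number Re = ρVD/μ = 790 · 2.52 · 0.048 / 0.00164 = 5.827e+04.
Re > 4000 → turbulent. Relative roughness ε/D = 1.4e-06/0.048 = 2.92e-05. Swamee-Jain: f = 0.25/(log₁₀[2.92e-05/3.7 + 5.74/5.827e+04^0.9])² = 0.25/(log₁₀[7.88e-06 + 0.000295])² = 0.25/(-3.519)² = 0.02019.
Darcy-Weisbach: ΔP = f(L/D)(ρV²/2) = 0.02019·(5.57/0.048)·(790·2.52²/2) = 0.02019·116·2508 = 5878 Pa.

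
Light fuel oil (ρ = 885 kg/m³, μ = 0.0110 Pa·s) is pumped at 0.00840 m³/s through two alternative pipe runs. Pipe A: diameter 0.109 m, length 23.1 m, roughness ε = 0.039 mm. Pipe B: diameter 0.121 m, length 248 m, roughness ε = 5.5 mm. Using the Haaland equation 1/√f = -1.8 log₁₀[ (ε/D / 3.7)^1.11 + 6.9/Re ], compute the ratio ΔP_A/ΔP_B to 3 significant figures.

ΔP_A/ΔP_B ≈ 0.0726

Pipe A: V = Q/A = 0.0084/0.009331 = 0.9002 m/s; Re = 7894; ε/D = 0.000358; Haaland → f = 0.03337; ΔP_A = f(L/D)(ρV²/2) = 2536 Pa.
Pipe B: V = Q/A = 0.0084/0.0115 = 0.7305 m/s; Re = 7111; ε/D = 0.0455; Haaland → f = 0.07214; ΔP_B = f(L/D)(ρV²/2) = 3.491e+04 Pa.
ΔP_A/ΔP_B = 2536/3.491e+04 = 0.0726.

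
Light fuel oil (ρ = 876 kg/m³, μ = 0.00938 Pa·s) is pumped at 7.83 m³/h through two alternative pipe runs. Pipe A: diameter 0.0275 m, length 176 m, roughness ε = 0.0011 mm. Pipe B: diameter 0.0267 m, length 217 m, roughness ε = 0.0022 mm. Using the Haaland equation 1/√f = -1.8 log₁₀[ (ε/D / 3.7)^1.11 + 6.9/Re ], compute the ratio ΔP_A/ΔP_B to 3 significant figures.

ΔP_A/ΔP_B ≈ 0.704

Pipe A: V = Q/A = 0.002175/0.000594 = 3.662 m/s; Re = 9405; ε/D = 4e-05; Haaland → f = 0.03145; ΔP_A = f(L/D)(ρV²/2) = 1.182e+06 Pa.
Pipe B: V = Q/A = 0.002175/0.0005599 = 3.885 m/s; Re = 9686; ε/D = 8.24e-05; Haaland → f = 0.03124; ΔP_B = f(L/D)(ρV²/2) = 1.678e+06 Pa.
ΔP_A/ΔP_B = 1.182e+06/1.678e+06 = 0.704.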